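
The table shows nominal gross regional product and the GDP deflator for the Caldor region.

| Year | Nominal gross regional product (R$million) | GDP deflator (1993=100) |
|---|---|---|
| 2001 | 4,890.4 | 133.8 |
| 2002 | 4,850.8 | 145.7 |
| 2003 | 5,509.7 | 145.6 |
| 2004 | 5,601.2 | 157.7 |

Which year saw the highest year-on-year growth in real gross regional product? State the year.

2003

2002: real = 4850.8/1.457 = 3329.31; growth vs 2001 (3655.01) = -8.91%.
2003: real = 5509.7/1.456 = 3784.13; growth vs 2002 (3329.31) = 13.66%.
2004: real = 5601.2/1.577 = 3551.81; growth vs 2003 (3784.13) = -6.14%.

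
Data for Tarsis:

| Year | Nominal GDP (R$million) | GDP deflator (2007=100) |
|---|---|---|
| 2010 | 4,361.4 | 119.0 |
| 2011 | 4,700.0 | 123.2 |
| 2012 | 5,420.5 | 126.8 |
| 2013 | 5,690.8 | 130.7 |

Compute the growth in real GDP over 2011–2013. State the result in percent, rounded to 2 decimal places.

14.13%

Real GDP 2011 = 4700.0/1.232 = 3814.94.
Real GDP 2013 = 5690.8/1.307 = 4354.09.
Change = 4354.09/3814.94 − 1 = 0.1413.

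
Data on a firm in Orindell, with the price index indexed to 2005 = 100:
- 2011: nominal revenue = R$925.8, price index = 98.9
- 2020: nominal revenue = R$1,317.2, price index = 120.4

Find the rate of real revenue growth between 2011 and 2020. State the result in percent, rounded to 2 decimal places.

16.87%

Deflate each year: 2011 → 925.8/0.989 = 936.10; 2020 → 1317.2/1.204 = 1094.02.
So real revenue changed by 1094.02/936.10 − 1 = 0.1687, i.e. 16.87%.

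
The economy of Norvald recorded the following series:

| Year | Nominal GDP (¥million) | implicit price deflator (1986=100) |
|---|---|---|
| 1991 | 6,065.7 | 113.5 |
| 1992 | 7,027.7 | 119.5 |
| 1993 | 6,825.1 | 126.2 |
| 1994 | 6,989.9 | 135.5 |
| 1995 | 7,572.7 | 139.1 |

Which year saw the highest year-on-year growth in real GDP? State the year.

1992: real = 7027.7/1.195 = 5880.92; growth vs 1991 (5344.23) = 10.04%.
1993: real = 6825.1/1.262 = 5408.16; growth vs 1992 (5880.92) = -8.04%.
1994: real = 6989.9/1.355 = 5158.60; growth vs 1993 (5408.16) = -4.61%.
1995: real = 7572.7/1.391 = 5444.07; growth vs 1994 (5158.60) = 5.53%.

1992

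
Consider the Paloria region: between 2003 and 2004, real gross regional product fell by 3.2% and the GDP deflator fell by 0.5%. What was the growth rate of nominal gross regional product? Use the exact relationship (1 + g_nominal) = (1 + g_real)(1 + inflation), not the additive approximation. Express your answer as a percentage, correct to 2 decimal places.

-3.68%

(1 + g_nom) = (1 + g_real)(1 + π) = 0.9680 × 0.9950 = 0.96316.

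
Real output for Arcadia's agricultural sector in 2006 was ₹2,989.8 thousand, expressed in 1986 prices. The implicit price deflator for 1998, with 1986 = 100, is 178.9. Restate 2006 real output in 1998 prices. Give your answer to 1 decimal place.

₹5,348.8 thousand

Real output in 1998 prices = Real output in 1986 prices × (P_1998/P_1986) = 2989.8 × 1.789 = 5348.75.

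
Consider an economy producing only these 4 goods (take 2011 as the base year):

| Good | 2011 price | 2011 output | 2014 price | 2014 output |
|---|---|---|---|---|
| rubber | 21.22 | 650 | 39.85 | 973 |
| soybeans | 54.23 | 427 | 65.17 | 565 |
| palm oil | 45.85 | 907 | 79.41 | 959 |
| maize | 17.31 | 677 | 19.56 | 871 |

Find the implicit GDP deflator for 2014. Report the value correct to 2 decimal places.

Nominal GDP 2014 = 39.85·973 + 65.17·565 + 79.41·959 + 19.56·871 = 168786.05.
Real GDP 2014 (at 2011 prices) = 21.22·973 + 54.23·565 + 45.85·959 + 17.31·871 = 110334.17.
Deflator = Nominal/Real × 100 = 168786.05/110334.17 × 100 = 152.977.

152.98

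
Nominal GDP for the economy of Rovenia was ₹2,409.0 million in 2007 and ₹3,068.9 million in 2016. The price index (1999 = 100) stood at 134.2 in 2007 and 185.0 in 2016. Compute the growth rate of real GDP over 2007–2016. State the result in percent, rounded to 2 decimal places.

-7.59%

Deflate each year: 2007 → 2409.0/1.342 = 1795.08; 2016 → 3068.9/1.850 = 1658.86.
So real GDP changed by 1658.86/1795.08 − 1 = -0.0759, i.e. -7.59%.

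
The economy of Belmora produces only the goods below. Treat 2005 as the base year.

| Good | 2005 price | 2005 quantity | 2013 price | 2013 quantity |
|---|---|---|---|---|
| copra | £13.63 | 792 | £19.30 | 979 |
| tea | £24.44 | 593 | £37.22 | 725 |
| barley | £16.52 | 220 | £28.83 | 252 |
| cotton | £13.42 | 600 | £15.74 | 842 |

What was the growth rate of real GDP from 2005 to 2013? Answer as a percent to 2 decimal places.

25.83%

Real GDP 2005 = Nominal GDP 2005 = 13.63·792 + 24.44·593 + 16.52·220 + 13.42·600 = 36974.28.
Real GDP 2013 (at 2005 prices) = 13.63·979 + 24.44·725 + 16.52·252 + 13.42·842 = 46525.45.
Real growth = 46525.45/36974.28 − 1 = 0.2583.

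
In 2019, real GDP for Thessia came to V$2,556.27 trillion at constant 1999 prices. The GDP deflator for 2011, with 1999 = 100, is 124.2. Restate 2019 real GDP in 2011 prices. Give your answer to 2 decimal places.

Real GDP in 2011 prices = Real GDP in 1999 prices × (P_2011/P_1999) = 2556.27 × 1.242 = 3174.89.

V$3,174.89 trillion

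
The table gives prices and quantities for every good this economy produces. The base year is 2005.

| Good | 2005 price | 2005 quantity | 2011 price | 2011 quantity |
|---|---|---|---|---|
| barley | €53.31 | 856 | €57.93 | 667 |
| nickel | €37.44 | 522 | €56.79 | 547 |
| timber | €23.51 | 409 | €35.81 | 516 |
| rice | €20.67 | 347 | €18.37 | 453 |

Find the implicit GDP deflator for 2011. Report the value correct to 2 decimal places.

124.47

Nominal GDP 2011 = 57.93·667 + 56.79·547 + 35.81·516 + 18.37·453 = 96503.01.
Real GDP 2011 (at 2005 prices) = 53.31·667 + 37.44·547 + 23.51·516 + 20.67·453 = 77532.12.
Deflator = Nominal/Real × 100 = 96503.01/77532.12 × 100 = 124.468.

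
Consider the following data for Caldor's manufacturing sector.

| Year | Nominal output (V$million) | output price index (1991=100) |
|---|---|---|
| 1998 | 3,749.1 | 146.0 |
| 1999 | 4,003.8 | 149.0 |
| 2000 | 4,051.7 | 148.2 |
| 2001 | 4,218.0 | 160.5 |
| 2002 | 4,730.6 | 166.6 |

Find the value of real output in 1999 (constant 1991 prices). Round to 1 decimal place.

Real output 1999 = 4003.8 / 1.490 = 2687.11.

V$2,687.1 million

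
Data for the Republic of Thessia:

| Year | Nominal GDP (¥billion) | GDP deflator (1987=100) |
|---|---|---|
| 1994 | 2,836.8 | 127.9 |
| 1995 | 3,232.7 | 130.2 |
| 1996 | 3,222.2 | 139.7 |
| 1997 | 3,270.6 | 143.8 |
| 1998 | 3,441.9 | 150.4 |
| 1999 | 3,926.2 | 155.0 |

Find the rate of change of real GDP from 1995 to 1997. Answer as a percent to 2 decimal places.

-8.40%

Real GDP 1995 = 3232.7/1.302 = 2482.87.
Real GDP 1997 = 3270.6/1.438 = 2274.41.
Change = 2274.41/2482.87 − 1 = -0.0840.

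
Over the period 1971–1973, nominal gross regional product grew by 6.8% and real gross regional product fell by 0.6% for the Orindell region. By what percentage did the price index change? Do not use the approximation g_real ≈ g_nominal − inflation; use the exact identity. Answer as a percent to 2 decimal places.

7.44%

(1 + g_nom) = (1 + g_real)(1 + π), so π = 1.0680 / 0.9940 − 1 = 0.07445.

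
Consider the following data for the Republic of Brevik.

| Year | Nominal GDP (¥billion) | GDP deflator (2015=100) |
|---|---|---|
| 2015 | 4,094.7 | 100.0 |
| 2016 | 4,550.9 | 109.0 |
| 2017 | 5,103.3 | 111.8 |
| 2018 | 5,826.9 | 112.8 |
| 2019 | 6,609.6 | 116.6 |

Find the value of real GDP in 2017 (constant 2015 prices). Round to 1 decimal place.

Real GDP 2017 = 5103.3 / 1.118 = 4564.67.

¥4,564.7 billion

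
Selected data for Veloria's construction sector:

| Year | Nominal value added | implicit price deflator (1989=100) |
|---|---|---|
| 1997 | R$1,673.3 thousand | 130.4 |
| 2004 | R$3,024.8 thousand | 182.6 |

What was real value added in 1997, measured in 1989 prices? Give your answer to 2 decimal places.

Real value added = Nominal / (implicit price deflator/100) = 1673.3 / 1.304 = 1283.21.

R$1,283.21 thousand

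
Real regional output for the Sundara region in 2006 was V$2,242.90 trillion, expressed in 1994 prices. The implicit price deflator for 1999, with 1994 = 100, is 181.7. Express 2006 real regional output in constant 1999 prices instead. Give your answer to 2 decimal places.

V$4,075.35 trillion

Real regional output in 1999 prices = Real regional output in 1994 prices × (P_1999/P_1994) = 2242.90 × 1.817 = 4075.35.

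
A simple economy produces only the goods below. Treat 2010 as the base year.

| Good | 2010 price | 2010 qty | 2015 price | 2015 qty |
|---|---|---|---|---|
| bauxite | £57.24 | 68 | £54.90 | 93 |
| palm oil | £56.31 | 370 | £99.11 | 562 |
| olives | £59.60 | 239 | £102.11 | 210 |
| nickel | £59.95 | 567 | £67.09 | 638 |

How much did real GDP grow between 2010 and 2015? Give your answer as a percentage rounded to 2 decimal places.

Real GDP 2010 = Nominal GDP 2010 = 57.24·68 + 56.31·370 + 59.60·239 + 59.95·567 = 72963.07.
Real GDP 2015 (at 2010 prices) = 57.24·93 + 56.31·562 + 59.60·210 + 59.95·638 = 87733.64.
Real growth = 87733.64/72963.07 − 1 = 0.2024.

20.24%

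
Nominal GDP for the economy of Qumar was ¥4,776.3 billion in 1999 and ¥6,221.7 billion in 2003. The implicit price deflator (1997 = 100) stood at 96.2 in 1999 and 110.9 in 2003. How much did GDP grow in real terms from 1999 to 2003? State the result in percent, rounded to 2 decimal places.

13.00%

Deflate each year: 1999 → 4776.3/0.962 = 4964.97; 2003 → 6221.7/1.109 = 5610.19.
So real GDP changed by 5610.19/4964.97 − 1 = 0.1300, i.e. 13.00%.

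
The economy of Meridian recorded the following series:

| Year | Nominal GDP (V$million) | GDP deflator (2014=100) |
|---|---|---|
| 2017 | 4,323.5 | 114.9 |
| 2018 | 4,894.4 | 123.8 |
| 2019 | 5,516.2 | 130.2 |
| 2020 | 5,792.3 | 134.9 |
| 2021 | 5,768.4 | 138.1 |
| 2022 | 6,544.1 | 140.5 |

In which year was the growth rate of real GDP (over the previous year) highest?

2018: real = 4894.4/1.238 = 3953.47; growth vs 2017 (3762.84) = 5.07%.
2019: real = 5516.2/1.302 = 4236.71; growth vs 2018 (3953.47) = 7.16%.
2020: real = 5792.3/1.349 = 4293.77; growth vs 2019 (4236.71) = 1.35%.
2021: real = 5768.4/1.381 = 4176.97; growth vs 2020 (4293.77) = -2.72%.
2022: real = 6544.1/1.405 = 4657.72; growth vs 2021 (4176.97) = 11.51%.

2022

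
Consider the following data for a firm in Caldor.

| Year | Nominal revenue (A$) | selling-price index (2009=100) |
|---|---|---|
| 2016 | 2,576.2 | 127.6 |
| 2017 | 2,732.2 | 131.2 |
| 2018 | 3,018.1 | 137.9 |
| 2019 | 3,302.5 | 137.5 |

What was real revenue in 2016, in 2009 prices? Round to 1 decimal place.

A$2,019.0

Real revenue 2016 = 2576.2 / 1.276 = 2018.97.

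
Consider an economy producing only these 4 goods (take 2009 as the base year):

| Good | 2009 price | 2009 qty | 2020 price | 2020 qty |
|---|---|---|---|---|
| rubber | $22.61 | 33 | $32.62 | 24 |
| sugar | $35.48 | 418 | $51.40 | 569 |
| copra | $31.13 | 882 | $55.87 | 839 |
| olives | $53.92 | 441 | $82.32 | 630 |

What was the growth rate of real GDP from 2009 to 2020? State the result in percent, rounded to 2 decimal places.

20.96%

Real GDP 2009 = Nominal GDP 2009 = 22.61·33 + 35.48·418 + 31.13·882 + 53.92·441 = 66812.15.
Real GDP 2020 (at 2009 prices) = 22.61·24 + 35.48·569 + 31.13·839 + 53.92·630 = 80818.43.
Real growth = 80818.43/66812.15 − 1 = 0.2096.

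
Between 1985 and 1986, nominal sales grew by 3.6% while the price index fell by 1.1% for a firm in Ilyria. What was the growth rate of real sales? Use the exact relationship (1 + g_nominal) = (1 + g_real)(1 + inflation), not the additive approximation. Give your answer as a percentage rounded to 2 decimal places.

(1 + g_nom) = (1 + g_real)(1 + π), so g_real = 1.0360 / 0.9890 − 1 = 0.04752.

4.75%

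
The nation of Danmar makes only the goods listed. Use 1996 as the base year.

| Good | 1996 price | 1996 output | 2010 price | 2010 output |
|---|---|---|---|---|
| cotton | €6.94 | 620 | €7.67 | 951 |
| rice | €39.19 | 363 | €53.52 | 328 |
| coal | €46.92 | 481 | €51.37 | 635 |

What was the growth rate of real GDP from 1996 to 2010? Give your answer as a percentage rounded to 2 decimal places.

19.83%

Real GDP 1996 = Nominal GDP 1996 = 6.94·620 + 39.19·363 + 46.92·481 = 41097.29.
Real GDP 2010 (at 1996 prices) = 6.94·951 + 39.19·328 + 46.92·635 = 49248.46.
Real growth = 49248.46/41097.29 − 1 = 0.1983.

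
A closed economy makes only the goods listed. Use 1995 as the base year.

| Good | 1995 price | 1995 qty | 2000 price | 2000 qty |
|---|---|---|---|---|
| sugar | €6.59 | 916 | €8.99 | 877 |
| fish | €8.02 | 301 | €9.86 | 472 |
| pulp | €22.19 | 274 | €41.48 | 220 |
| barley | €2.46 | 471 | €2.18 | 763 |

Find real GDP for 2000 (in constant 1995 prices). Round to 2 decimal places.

€16323.65

Real GDP 2000 = Σ (p_1995 × q_2000) = 6.59·877 + 8.02·472 + 22.19·220 + 2.46·763 = 16323.65.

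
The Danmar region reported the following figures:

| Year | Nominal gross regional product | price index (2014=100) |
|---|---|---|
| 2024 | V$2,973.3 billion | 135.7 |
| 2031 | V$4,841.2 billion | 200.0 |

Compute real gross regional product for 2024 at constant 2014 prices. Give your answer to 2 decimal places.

V$2,191.08 billion

Real gross regional product = Nominal / (price index/100) = 2973.3 / 1.357 = 2191.08.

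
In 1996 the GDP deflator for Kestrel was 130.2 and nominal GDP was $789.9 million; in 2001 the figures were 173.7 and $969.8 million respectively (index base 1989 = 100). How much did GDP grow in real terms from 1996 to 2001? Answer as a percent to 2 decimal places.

Deflate each year: 1996 → 789.9/1.302 = 606.68; 2001 → 969.8/1.737 = 558.32.
So real GDP changed by 558.32/606.68 − 1 = -0.0797, i.e. -7.97%.

-7.97%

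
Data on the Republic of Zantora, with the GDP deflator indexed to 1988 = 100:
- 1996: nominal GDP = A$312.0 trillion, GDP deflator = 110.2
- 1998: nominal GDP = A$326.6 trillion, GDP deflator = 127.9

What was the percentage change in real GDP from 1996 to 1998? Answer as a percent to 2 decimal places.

Real GDP 1996 = 312.0 / 1.102 = 283.12.
Real GDP 1998 = 326.6 / 1.279 = 255.36.
Real growth = 255.36 / 283.12 − 1 = -0.0981.

-9.81%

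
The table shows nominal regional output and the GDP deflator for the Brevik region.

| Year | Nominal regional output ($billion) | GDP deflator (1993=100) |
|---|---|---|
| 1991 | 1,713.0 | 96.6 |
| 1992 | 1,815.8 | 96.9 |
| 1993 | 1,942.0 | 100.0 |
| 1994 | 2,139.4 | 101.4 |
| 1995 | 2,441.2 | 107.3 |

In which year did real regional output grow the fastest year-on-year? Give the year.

1992: real = 1815.8/0.969 = 1873.89; growth vs 1991 (1773.29) = 5.67%.
1993: real = 1942.0/1.000 = 1942.00; growth vs 1992 (1873.89) = 3.63%.
1994: real = 2139.4/1.014 = 2109.86; growth vs 1993 (1942.00) = 8.64%.
1995: real = 2441.2/1.073 = 2275.12; growth vs 1994 (2109.86) = 7.83%.

1994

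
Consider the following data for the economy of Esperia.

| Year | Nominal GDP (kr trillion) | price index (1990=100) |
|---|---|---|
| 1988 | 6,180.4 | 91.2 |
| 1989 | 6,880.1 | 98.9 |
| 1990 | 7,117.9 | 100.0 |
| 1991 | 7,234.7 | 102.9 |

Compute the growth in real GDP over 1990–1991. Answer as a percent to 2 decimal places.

-1.22%

Real GDP 1990 = 7117.9/1.000 = 7117.90.
Real GDP 1991 = 7234.7/1.029 = 7030.81.
Change = 7030.81/7117.90 − 1 = -0.0122.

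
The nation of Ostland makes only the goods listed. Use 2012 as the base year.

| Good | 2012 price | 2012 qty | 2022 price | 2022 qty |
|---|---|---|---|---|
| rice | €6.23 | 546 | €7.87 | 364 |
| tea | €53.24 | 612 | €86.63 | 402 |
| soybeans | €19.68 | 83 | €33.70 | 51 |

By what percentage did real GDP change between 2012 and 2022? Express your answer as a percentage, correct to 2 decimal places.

-34.41%

Real GDP 2012 = Nominal GDP 2012 = 6.23·546 + 53.24·612 + 19.68·83 = 37617.90.
Real GDP 2022 (at 2012 prices) = 6.23·364 + 53.24·402 + 19.68·51 = 24673.88.
Real growth = 24673.88/37617.90 − 1 = -0.3441.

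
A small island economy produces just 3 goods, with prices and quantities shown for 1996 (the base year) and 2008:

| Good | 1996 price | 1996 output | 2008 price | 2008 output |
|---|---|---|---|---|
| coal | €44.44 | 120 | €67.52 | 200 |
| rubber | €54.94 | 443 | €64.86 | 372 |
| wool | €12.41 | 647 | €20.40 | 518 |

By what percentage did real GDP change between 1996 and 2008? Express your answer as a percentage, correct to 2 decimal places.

Real GDP 1996 = Nominal GDP 1996 = 44.44·120 + 54.94·443 + 12.41·647 = 37700.49.
Real GDP 2008 (at 1996 prices) = 44.44·200 + 54.94·372 + 12.41·518 = 35754.06.
Real growth = 35754.06/37700.49 − 1 = -0.0516.

-5.16%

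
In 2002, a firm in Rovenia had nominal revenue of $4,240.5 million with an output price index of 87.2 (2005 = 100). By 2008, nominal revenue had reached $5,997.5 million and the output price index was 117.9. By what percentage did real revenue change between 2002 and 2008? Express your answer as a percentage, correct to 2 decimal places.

4.61%

Deflate each year: 2002 → 4240.5/0.872 = 4862.96; 2008 → 5997.5/1.179 = 5086.94.
So real revenue changed by 5086.94/4862.96 − 1 = 0.0461, i.e. 4.61%.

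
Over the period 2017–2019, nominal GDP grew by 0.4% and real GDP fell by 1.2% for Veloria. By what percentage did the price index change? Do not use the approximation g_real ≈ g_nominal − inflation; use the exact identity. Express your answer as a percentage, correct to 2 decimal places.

(1 + g_nom) = (1 + g_real)(1 + π), so π = 1.0040 / 0.9880 − 1 = 0.01619.

1.62%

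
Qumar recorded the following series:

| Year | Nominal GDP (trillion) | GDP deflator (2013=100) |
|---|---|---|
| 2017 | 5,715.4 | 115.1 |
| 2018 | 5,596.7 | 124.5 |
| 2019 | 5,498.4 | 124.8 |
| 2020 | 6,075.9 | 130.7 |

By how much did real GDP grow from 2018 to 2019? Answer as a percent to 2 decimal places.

Real GDP 2018 = 5596.7/1.245 = 4495.34.
Real GDP 2019 = 5498.4/1.248 = 4405.77.
Change = 4405.77/4495.34 − 1 = -0.0199.

-1.99%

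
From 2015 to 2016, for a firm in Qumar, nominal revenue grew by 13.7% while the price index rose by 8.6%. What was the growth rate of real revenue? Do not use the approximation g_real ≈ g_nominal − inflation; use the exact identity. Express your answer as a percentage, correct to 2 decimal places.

(1 + g_nom) = (1 + g_real)(1 + π), so g_real = 1.1370 / 1.0860 − 1 = 0.04696.

4.70%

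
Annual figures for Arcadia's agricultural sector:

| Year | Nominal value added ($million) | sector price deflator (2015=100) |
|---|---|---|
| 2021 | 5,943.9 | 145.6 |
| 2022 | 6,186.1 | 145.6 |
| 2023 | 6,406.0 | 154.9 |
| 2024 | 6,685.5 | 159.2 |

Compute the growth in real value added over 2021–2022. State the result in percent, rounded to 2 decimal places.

Real value added 2021 = 5943.9/1.456 = 4082.35.
Real value added 2022 = 6186.1/1.456 = 4248.70.
Change = 4248.70/4082.35 − 1 = 0.0407.

4.07%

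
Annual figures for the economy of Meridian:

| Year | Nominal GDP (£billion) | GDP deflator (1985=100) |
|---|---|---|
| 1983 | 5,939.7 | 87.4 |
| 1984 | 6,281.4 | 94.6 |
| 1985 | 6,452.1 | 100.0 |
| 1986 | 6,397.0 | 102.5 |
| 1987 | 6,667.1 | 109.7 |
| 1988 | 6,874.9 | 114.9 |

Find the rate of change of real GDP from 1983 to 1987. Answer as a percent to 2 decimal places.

Real GDP 1983 = 5939.7/0.874 = 6796.00.
Real GDP 1987 = 6667.1/1.097 = 6077.58.
Change = 6077.58/6796.00 − 1 = -0.1057.

-10.57%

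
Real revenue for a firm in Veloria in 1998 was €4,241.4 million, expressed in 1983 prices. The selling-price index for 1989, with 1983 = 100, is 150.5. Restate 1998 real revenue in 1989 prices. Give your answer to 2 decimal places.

€6,383.31 million

Real revenue in 1989 prices = Real revenue in 1983 prices × (P_1989/P_1983) = 4241.4 × 1.505 = 6383.31.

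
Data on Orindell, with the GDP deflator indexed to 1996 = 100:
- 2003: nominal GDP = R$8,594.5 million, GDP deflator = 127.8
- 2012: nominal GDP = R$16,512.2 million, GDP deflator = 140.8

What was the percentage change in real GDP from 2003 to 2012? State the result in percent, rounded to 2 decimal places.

74.39%

Real GDP 2003 = 8594.5 / 1.278 = 6724.96.
Real GDP 2012 = 16512.2 / 1.408 = 11727.41.
Real growth = 11727.41 / 6724.96 − 1 = 0.7439.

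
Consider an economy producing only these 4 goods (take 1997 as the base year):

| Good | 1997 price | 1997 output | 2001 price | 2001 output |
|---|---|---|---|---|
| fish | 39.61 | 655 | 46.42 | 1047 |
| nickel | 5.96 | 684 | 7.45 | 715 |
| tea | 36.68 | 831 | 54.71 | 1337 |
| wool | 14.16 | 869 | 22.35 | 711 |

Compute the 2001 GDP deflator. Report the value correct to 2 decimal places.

Nominal GDP 2001 = 46.42·1047 + 7.45·715 + 54.71·1337 + 22.35·711 = 142966.61.
Real GDP 2001 (at 1997 prices) = 39.61·1047 + 5.96·715 + 36.68·1337 + 14.16·711 = 104841.99.
Deflator = Nominal/Real × 100 = 142966.61/104841.99 × 100 = 136.364.

136.36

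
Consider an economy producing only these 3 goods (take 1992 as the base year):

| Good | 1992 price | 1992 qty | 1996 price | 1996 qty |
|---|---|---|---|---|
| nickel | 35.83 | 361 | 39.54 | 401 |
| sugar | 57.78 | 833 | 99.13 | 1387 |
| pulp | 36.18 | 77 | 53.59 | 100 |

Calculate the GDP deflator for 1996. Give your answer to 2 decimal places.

Nominal GDP 1996 = 39.54·401 + 99.13·1387 + 53.59·100 = 158707.85.
Real GDP 1996 (at 1992 prices) = 35.83·401 + 57.78·1387 + 36.18·100 = 98126.69.
Deflator = Nominal/Real × 100 = 158707.85/98126.69 × 100 = 161.738.

161.74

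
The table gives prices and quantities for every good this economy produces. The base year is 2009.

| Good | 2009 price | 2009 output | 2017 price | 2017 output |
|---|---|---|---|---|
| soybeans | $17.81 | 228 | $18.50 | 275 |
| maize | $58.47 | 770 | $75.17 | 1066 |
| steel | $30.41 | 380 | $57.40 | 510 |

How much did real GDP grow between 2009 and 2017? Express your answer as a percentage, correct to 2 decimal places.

Real GDP 2009 = Nominal GDP 2009 = 17.81·228 + 58.47·770 + 30.41·380 = 60638.38.
Real GDP 2017 (at 2009 prices) = 17.81·275 + 58.47·1066 + 30.41·510 = 82735.87.
Real growth = 82735.87/60638.38 − 1 = 0.3644.

36.44%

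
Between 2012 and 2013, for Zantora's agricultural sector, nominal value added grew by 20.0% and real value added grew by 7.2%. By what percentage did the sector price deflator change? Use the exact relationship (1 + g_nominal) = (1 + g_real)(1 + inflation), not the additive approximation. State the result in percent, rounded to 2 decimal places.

(1 + g_nom) = (1 + g_real)(1 + π), so π = 1.2000 / 1.0720 − 1 = 0.11940.

11.94%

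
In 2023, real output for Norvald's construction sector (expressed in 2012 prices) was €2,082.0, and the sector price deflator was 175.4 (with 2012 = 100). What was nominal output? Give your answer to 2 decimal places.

€3,651.83

Nominal output = Real × (sector price deflator/100) = 2082.0 × 1.754 = 3651.83.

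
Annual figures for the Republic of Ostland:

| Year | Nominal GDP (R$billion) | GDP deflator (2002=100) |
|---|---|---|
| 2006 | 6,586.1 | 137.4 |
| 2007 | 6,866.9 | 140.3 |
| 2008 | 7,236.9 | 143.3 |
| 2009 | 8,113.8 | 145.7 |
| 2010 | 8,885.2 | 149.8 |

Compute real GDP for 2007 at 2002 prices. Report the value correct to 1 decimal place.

Real GDP 2007 = 6866.9 / 1.403 = 4894.44.

R$4,894.4 billion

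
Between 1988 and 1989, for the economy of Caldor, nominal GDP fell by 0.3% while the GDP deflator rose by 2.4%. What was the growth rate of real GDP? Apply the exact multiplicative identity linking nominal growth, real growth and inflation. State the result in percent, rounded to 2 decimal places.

(1 + g_nom) = (1 + g_real)(1 + π), so g_real = 0.9970 / 1.0240 − 1 = -0.02637.

-2.64%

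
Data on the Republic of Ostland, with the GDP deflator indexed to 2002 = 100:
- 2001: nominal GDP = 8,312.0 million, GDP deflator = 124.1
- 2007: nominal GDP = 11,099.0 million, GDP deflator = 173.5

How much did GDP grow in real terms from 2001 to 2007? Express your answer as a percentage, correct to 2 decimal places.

Deflate each year: 2001 → 8312.0/1.241 = 6697.82; 2007 → 11099.0/1.735 = 6397.12.
So real GDP changed by 6397.12/6697.82 − 1 = -0.0449, i.e. -4.49%.

-4.49%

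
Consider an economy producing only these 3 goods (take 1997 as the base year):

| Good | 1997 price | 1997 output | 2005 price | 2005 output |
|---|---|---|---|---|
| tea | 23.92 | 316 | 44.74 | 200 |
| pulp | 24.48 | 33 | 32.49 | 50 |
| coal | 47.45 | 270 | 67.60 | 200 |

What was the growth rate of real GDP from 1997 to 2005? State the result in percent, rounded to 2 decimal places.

-26.82%

Real GDP 1997 = Nominal GDP 1997 = 23.92·316 + 24.48·33 + 47.45·270 = 21178.06.
Real GDP 2005 (at 1997 prices) = 23.92·200 + 24.48·50 + 47.45·200 = 15498.00.
Real growth = 15498.00/21178.06 − 1 = -0.2682.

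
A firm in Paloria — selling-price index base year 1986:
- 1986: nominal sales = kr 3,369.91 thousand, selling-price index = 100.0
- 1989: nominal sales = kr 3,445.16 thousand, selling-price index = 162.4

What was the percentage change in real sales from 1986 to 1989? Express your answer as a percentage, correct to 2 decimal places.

-37.05%

Real sales 1986 = 3369.91 / 1.000 = 3369.91.
Real sales 1989 = 3445.16 / 1.624 = 2121.40.
Real growth = 2121.40 / 3369.91 − 1 = -0.3705.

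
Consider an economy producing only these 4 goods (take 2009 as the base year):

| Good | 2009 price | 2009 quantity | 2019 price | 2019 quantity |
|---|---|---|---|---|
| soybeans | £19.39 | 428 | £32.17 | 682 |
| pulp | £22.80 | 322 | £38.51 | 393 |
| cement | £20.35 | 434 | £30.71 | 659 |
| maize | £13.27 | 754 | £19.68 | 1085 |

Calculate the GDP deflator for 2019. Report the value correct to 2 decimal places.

Nominal GDP 2019 = 32.17·682 + 38.51·393 + 30.71·659 + 19.68·1085 = 78665.06.
Real GDP 2019 (at 2009 prices) = 19.39·682 + 22.80·393 + 20.35·659 + 13.27·1085 = 49992.98.
Deflator = Nominal/Real × 100 = 78665.06/49992.98 × 100 = 157.352.

157.35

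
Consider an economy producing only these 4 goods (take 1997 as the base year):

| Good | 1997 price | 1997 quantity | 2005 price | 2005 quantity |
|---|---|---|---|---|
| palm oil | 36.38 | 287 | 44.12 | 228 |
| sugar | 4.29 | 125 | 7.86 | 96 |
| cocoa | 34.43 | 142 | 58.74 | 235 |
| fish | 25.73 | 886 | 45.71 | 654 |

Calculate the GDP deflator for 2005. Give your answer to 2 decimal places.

Nominal GDP 2005 = 44.12·228 + 7.86·96 + 58.74·235 + 45.71·654 = 54512.16.
Real GDP 2005 (at 1997 prices) = 36.38·228 + 4.29·96 + 34.43·235 + 25.73·654 = 33624.95.
Deflator = Nominal/Real × 100 = 54512.16/33624.95 × 100 = 162.118.

162.12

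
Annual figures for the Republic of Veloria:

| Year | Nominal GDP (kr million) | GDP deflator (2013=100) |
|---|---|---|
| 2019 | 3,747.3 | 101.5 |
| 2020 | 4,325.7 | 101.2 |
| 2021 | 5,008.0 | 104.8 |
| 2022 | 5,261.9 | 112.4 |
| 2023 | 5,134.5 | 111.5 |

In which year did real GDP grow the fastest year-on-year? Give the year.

2020: real = 4325.7/1.012 = 4274.41; growth vs 2019 (3691.92) = 15.78%.
2021: real = 5008.0/1.048 = 4778.63; growth vs 2020 (4274.41) = 11.80%.
2022: real = 5261.9/1.124 = 4681.41; growth vs 2021 (4778.63) = -2.03%.
2023: real = 5134.5/1.115 = 4604.93; growth vs 2022 (4681.41) = -1.63%.

2020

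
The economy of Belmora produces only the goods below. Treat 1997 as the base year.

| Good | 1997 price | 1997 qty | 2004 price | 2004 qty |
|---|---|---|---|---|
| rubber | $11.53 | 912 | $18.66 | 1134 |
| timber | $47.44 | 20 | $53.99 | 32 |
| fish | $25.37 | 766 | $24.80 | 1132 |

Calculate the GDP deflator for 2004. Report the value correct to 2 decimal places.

Nominal GDP 2004 = 18.66·1134 + 53.99·32 + 24.80·1132 = 50961.72.
Real GDP 2004 (at 1997 prices) = 11.53·1134 + 47.44·32 + 25.37·1132 = 43311.94.
Deflator = Nominal/Real × 100 = 50961.72/43311.94 × 100 = 117.662.

117.66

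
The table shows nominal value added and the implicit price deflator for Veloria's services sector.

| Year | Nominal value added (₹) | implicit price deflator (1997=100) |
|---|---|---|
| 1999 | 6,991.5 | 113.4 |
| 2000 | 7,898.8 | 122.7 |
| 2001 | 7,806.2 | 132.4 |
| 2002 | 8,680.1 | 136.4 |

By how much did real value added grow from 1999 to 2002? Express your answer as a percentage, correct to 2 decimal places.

Real value added 1999 = 6991.5/1.134 = 6165.34.
Real value added 2002 = 8680.1/1.364 = 6363.71.
Change = 6363.71/6165.34 − 1 = 0.0322.

3.22%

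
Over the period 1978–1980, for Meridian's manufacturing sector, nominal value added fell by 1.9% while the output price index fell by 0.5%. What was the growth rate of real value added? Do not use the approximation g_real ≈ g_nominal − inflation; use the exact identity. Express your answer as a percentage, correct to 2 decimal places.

-1.41%

(1 + g_nom) = (1 + g_real)(1 + π), so g_real = 0.9810 / 0.9950 − 1 = -0.01407.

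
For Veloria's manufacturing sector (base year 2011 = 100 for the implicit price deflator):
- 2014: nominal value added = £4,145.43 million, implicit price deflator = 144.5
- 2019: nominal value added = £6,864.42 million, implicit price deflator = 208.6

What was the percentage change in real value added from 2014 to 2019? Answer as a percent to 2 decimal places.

14.71%

Real value added 2014 = 4145.43 / 1.445 = 2868.81.
Real value added 2019 = 6864.42 / 2.086 = 3290.71.
Real growth = 3290.71 / 2868.81 − 1 = 0.1471.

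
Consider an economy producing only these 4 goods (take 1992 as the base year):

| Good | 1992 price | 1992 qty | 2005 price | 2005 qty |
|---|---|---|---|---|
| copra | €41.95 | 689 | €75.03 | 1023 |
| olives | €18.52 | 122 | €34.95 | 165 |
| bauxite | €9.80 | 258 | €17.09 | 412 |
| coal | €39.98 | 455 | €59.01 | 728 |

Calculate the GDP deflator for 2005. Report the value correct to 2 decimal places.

Nominal GDP 2005 = 75.03·1023 + 34.95·165 + 17.09·412 + 59.01·728 = 132522.80.
Real GDP 2005 (at 1992 prices) = 41.95·1023 + 18.52·165 + 9.80·412 + 39.98·728 = 79113.69.
Deflator = Nominal/Real × 100 = 132522.80/79113.69 × 100 = 167.509.

167.51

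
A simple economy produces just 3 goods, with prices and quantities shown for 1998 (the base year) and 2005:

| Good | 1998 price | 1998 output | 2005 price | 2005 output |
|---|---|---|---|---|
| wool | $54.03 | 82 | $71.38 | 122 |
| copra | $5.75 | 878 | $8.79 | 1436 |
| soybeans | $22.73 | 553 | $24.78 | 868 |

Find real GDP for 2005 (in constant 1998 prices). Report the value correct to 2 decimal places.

Real GDP 2005 = Σ (p_1998 × q_2005) = 54.03·122 + 5.75·1436 + 22.73·868 = 34578.30.

$34578.30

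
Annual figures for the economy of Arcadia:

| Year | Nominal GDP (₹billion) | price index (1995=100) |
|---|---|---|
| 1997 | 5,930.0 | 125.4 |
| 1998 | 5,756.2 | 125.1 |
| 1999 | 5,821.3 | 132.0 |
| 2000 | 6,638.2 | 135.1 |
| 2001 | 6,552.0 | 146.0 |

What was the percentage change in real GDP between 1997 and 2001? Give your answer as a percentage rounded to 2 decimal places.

-5.10%

Real GDP 1997 = 5930.0/1.254 = 4728.87.
Real GDP 2001 = 6552.0/1.460 = 4487.67.
Change = 4487.67/4728.87 − 1 = -0.0510.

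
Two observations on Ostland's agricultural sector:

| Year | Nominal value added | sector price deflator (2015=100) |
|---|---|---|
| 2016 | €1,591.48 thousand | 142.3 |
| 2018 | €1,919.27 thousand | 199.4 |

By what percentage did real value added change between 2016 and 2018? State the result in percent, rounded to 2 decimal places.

Real value added 2016 = 1591.48 / 1.423 = 1118.40.
Real value added 2018 = 1919.27 / 1.994 = 962.52.
Real growth = 962.52 / 1118.40 − 1 = -0.1394.

-13.94%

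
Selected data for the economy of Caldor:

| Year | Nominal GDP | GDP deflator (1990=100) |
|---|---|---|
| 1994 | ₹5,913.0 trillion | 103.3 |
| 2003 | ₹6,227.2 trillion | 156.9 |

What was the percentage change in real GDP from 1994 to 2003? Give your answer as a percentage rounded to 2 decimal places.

Deflate each year: 1994 → 5913.0/1.033 = 5724.10; 2003 → 6227.2/1.569 = 3968.90.
So real GDP changed by 3968.90/5724.10 − 1 = -0.3066, i.e. -30.66%.

-30.66%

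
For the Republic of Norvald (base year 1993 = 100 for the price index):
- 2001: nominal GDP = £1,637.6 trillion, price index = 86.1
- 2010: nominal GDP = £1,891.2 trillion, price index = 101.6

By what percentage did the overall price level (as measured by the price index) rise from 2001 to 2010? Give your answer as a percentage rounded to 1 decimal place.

18.0%

Price-level change = 101.6 / 86.1 − 1 = 0.1800.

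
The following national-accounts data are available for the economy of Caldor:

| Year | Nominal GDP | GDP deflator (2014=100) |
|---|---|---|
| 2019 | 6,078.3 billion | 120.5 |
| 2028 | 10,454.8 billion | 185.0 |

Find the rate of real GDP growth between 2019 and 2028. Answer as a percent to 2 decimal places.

Deflate each year: 2019 → 6078.3/1.205 = 5044.23; 2028 → 10454.8/1.850 = 5651.24.
So real GDP changed by 5651.24/5044.23 − 1 = 0.1203, i.e. 12.03%.

12.03%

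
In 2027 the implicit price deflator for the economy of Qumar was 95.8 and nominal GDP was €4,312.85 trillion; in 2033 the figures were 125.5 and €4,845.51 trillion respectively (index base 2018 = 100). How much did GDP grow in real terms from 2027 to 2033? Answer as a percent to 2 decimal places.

-14.24%

Real GDP 2027 = 4312.85 / 0.958 = 4501.93.
Real GDP 2033 = 4845.51 / 1.255 = 3860.96.
Real growth = 3860.96 / 4501.93 − 1 = -0.1424.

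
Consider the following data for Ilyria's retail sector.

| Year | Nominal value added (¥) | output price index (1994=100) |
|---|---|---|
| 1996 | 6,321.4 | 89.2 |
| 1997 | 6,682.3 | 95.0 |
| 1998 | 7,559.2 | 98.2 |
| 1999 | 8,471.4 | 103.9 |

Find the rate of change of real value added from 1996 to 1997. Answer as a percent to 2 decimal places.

Real value added 1996 = 6321.4/0.892 = 7086.77.
Real value added 1997 = 6682.3/0.950 = 7034.00.
Change = 7034.00/7086.77 − 1 = -0.0074.

-0.74%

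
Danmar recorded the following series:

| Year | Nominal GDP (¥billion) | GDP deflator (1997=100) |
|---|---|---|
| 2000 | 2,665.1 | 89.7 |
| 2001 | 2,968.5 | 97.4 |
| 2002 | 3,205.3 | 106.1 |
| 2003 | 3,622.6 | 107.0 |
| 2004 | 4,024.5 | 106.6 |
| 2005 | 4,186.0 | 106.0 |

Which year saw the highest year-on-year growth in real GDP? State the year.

2003

2001: real = 2968.5/0.974 = 3047.74; growth vs 2000 (2971.13) = 2.58%.
2002: real = 3205.3/1.061 = 3021.02; growth vs 2001 (3047.74) = -0.88%.
2003: real = 3622.6/1.070 = 3385.61; growth vs 2002 (3021.02) = 12.07%.
2004: real = 4024.5/1.066 = 3775.33; growth vs 2003 (3385.61) = 11.51%.
2005: real = 4186.0/1.060 = 3949.06; growth vs 2004 (3775.33) = 4.60%.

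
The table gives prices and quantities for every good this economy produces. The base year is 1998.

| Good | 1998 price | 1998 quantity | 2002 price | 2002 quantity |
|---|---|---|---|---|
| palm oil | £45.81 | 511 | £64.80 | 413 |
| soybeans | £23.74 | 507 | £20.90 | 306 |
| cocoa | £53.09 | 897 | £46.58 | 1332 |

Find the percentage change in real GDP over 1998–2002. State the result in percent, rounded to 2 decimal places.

16.65%

Real GDP 1998 = Nominal GDP 1998 = 45.81·511 + 23.74·507 + 53.09·897 = 83066.82.
Real GDP 2002 (at 1998 prices) = 45.81·413 + 23.74·306 + 53.09·1332 = 96899.85.
Real growth = 96899.85/83066.82 − 1 = 0.1665.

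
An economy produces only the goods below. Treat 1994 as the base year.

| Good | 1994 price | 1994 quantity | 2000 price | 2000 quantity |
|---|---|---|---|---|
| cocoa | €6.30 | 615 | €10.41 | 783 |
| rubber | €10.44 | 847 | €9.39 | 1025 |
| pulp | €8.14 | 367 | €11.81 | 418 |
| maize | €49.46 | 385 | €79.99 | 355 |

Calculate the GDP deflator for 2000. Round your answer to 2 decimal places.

Nominal GDP 2000 = 10.41·783 + 9.39·1025 + 11.81·418 + 79.99·355 = 51108.81.
Real GDP 2000 (at 1994 prices) = 6.30·783 + 10.44·1025 + 8.14·418 + 49.46·355 = 36594.72.
Deflator = Nominal/Real × 100 = 51108.81/36594.72 × 100 = 139.662.

139.66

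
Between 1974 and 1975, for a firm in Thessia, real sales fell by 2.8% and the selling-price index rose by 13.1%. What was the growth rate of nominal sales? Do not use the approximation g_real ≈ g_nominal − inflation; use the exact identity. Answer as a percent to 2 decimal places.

(1 + g_nom) = (1 + g_real)(1 + π) = 0.9720 × 1.1310 = 1.09933.

9.93%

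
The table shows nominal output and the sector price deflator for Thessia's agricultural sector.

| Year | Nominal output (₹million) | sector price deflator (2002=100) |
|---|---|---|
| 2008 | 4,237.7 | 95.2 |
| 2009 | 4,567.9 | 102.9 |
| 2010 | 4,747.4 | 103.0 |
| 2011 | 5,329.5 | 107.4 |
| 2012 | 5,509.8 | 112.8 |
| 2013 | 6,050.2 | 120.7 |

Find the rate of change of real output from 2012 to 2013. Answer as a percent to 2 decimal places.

Real output 2012 = 5509.8/1.128 = 4884.57.
Real output 2013 = 6050.2/1.207 = 5012.59.
Change = 5012.59/4884.57 − 1 = 0.0262.

2.62%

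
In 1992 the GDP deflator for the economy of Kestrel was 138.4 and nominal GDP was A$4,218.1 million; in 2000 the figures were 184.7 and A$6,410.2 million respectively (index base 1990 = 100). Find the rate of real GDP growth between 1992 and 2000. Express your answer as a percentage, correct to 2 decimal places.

13.87%

Deflate each year: 1992 → 4218.1/1.384 = 3047.76; 2000 → 6410.2/1.847 = 3470.60.
So real GDP changed by 3470.60/3047.76 − 1 = 0.1387, i.e. 13.87%.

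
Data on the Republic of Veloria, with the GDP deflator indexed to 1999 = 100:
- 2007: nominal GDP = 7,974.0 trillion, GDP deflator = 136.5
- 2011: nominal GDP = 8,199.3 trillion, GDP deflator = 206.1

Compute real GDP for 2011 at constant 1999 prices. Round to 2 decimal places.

3,978.31 trillion

Real GDP = Nominal / (GDP deflator/100) = 8199.3 / 2.061 = 3978.31.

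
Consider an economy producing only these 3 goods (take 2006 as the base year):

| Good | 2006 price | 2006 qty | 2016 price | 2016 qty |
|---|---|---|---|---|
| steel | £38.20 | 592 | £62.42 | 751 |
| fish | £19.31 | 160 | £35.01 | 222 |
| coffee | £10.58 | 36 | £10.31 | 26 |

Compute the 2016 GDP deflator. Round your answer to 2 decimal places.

165.17

Nominal GDP 2016 = 62.42·751 + 35.01·222 + 10.31·26 = 54917.70.
Real GDP 2016 (at 2006 prices) = 38.20·751 + 19.31·222 + 10.58·26 = 33250.10.
Deflator = Nominal/Real × 100 = 54917.70/33250.10 × 100 = 165.166.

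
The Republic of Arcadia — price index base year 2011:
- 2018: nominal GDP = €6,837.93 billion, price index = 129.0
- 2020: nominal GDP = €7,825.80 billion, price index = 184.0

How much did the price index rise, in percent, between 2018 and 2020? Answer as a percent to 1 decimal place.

42.6%

Price-level change = 184.0 / 129.0 − 1 = 0.4264.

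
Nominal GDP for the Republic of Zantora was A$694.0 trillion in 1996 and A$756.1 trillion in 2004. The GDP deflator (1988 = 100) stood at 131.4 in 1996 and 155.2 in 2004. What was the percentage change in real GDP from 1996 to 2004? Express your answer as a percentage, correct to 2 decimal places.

Deflate each year: 1996 → 694.0/1.314 = 528.16; 2004 → 756.1/1.552 = 487.18.
So real GDP changed by 487.18/528.16 − 1 = -0.0776, i.e. -7.76%.

-7.76%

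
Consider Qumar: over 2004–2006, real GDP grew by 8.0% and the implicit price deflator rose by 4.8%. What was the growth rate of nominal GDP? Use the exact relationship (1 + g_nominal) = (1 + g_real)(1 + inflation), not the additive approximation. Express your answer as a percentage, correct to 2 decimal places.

(1 + g_nom) = (1 + g_real)(1 + π) = 1.0800 × 1.0480 = 1.13184.

13.18%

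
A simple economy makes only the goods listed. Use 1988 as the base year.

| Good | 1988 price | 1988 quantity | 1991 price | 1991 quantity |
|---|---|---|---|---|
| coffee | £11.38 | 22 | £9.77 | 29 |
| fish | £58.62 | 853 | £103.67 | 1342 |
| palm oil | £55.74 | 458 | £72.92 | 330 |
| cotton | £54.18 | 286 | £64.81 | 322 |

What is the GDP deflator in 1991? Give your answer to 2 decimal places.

Nominal GDP 1991 = 9.77·29 + 103.67·1342 + 72.92·330 + 64.81·322 = 184340.89.
Real GDP 1991 (at 1988 prices) = 11.38·29 + 58.62·1342 + 55.74·330 + 54.18·322 = 114838.22.
Deflator = Nominal/Real × 100 = 184340.89/114838.22 × 100 = 160.522.

160.52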